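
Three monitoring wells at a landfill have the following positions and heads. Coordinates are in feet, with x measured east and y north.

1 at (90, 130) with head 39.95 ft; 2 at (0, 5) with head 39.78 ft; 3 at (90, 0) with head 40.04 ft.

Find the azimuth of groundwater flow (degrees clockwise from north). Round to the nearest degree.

With h = a·x + b·y + c and 1 as origin, the differences give:
  (-90)·a + (-125)·b = -0.17
  0·a + (-130)·b = +0.09
Eliminate b (×(-130) and ×(-125), subtract): 11700·a = 33.350 → a = ∂h/∂x = +0.002850
Back-substitute: b = ∂h/∂y = -0.0006923.
Flow direction (−∇h) has components (-0.002850 E, +0.0006923 N).
Azimuth = atan2(E, N) = atan2(-0.002850, +0.0006923) = 283.7° ≈ 284°.

284°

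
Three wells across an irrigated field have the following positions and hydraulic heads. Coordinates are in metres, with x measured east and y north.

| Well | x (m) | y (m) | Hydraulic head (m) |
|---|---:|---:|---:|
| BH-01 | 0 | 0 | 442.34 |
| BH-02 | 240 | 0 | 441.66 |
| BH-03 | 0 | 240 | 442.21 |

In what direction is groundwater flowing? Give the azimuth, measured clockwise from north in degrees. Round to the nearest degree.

∂h/∂x = (441.66 − 442.34) / (240 − 0) = -0.002833
∂h/∂y = (442.21 − 442.34) / (240 − 0) = -0.0005417
Flow direction (−∇h) has components (+0.002833 E, +0.0005417 N).
Azimuth = atan2(E, N) = atan2(+0.002833, +0.0005417) = 79.2° ≈ 079°.

079°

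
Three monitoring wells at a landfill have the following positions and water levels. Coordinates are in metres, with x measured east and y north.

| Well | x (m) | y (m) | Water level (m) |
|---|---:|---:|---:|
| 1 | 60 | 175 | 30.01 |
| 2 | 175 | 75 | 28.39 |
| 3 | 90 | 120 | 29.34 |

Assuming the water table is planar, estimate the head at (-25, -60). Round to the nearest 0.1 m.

Taking 1 as reference: 2−1 = (115, -100, -1.62); 3−1 = (30, -55, -0.67).
Determinant of the coordinate differences = 115·(-55) − 30·(-100) = -3325.
∂h/∂x = [(-1.62)·(-55) − (-0.67)·(-100)] / -3325 = -0.006647
∂h/∂y = [115·(-0.67) − 30·(-1.62)] / -3325 = +0.008556
h(-25, -60) = 30.01 + (-0.006647)·(-85) + (+0.008556)·(-235) = 30.01 +0.565 -2.011 = 28.564 m.

28.6 m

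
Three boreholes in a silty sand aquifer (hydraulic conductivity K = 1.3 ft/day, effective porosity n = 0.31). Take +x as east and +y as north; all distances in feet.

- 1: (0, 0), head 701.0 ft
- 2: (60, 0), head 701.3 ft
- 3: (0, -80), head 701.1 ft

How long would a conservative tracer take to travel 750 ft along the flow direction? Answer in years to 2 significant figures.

95 years

∂h/∂x = (701.3 − 701.0) / (60 − 0) = +0.005000
∂h/∂y = (701.1 − 701.0) / (-80 − 0) = -0.001250
|∇h| = √(0.005000² + -0.001250²) = 0.005154
Seepage velocity v = K·i/n = 1.3 × 0.005154 / 0.31 = 0.02161 ft/day.
t = 750 / 0.02161 = 3.471e+04 days = 95 years.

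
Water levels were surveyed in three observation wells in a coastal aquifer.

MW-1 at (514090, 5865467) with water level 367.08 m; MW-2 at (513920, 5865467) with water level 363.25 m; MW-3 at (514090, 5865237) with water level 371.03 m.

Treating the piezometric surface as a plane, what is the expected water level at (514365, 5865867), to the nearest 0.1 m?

∂h/∂x = (363.25 − 367.08) / (513920 − 514090) = +0.02253
∂h/∂y = (371.03 − 367.08) / (5865237 − 5865467) = -0.01717
h(514365, 5865867) = 367.08 + (+0.02253)·(275) + (-0.01717)·(400) = 367.08 +6.196 -6.870 = 366.406 m.

366.4 m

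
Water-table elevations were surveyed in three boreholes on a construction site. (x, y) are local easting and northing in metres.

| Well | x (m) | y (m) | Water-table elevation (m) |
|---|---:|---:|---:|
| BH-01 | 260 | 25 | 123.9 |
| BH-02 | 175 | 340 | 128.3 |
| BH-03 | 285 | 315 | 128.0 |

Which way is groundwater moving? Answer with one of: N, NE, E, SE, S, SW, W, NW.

Differences from BH-01: to BH-02 (Δx, Δy, Δh) = (-85, 315, +4.4); to BH-03 = (25, 290, +4.1).
Solve a·Δx + b·Δy = Δh: det = (-85)·290 − 25·315 = -32525.
∂h/∂x = [(+4.4)·290 − (+4.1)·315] / -32525 = +0.0004766
∂h/∂y = [(-85)·(+4.1) − 25·(+4.4)] / -32525 = +0.01410
Flow = −∇h = (-0.0004766 east, -0.01410 north), which points south.

S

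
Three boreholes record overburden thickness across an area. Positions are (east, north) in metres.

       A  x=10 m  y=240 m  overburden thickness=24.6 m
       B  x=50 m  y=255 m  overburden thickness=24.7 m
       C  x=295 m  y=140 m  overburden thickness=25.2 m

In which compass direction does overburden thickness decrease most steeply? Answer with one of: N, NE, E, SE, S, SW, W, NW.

W

Three-point gradient (reference A): Δ to B = (40, 15, +0.1), Δ to C = (285, -100, +0.6).
∂d/∂x = +0.002296, ∂d/∂y = +0.0005438 (det = -8275).
Steepest decrease is along −∇f = (-0.002296 E, -0.0005438 N) → west.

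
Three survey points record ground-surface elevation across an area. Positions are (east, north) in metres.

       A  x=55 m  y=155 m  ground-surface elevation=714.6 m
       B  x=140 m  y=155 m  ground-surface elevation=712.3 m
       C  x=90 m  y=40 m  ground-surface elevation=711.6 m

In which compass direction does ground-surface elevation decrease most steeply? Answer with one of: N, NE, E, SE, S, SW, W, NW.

Taking A as reference: B−A = (85, 0, -2.3); C−A = (35, -115, -3.0).
Solve a·Δx + b·Δy = Δz: det = 85·(-115) − 35·0 = -9775.
∂z/∂x = [(-2.3)·(-115) − (-3.0)·0] / -9775 = -0.02706
∂z/∂y = [85·(-3.0) − 35·(-2.3)] / -9775 = +0.01785
Steepest decrease is along −∇f = (+0.02706 E, -0.01785 N) → southeast.

SE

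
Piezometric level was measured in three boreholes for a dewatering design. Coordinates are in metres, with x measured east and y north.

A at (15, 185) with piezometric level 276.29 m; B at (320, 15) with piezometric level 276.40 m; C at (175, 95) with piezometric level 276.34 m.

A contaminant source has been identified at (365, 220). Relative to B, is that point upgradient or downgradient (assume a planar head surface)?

Taking A as reference: B−A = (305, -170, +0.11); C−A = (160, -90, +0.05).
Determinant of the coordinate differences = 305·(-90) − 160·(-170) = -250.
∂h/∂x = [(+0.11)·(-90) − (+0.05)·(-170)] / -250 = +0.005600
∂h/∂y = [305·(+0.05) − 160·(+0.11)] / -250 = +0.009400
Head at (365, 220) = 276.29 + (+0.005600)·(350) + (+0.009400)·(35) = 278.58 m.
That is higher than the 276.40 m at B, so the point is upgradient.

upgradient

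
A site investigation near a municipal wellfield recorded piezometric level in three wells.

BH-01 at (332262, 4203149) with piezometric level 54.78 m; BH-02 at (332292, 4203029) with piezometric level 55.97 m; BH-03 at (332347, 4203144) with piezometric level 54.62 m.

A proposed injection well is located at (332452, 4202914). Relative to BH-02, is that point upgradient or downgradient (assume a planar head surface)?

upgradient

Taking BH-01 as reference: BH-02−BH-01 = (30, -120, +1.19); BH-03−BH-01 = (85, -5, -0.16).
Determinant of the coordinate differences = 30·(-5) − 85·(-120) = 10050.
∂h/∂x = [(+1.19)·(-5) − (-0.16)·(-120)] / 10050 = -0.002502
∂h/∂y = [30·(-0.16) − 85·(+1.19)] / 10050 = -0.01054
Head at (332452, 4202914) = 54.78 + (-0.002502)·(190) + (-0.01054)·(-235) = 56.78 m.
That is higher than the 55.97 m at BH-02, so the point is upgradient.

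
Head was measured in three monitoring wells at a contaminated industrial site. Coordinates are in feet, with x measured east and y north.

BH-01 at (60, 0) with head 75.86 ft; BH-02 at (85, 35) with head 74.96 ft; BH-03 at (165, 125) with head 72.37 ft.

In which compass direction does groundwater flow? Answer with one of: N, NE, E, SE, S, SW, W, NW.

Taking BH-01 as reference: BH-02−BH-01 = (25, 35, -0.90); BH-03−BH-01 = (105, 125, -3.49).
Determinant of the coordinate differences = 25·125 − 105·35 = -550.
∂h/∂x = [(-0.90)·125 − (-3.49)·35] / -550 = -0.01755
∂h/∂y = [25·(-3.49) − 105·(-0.90)] / -550 = -0.01318
Flow = −∇h = (+0.01755 east, +0.01318 north), which points northeast.

NE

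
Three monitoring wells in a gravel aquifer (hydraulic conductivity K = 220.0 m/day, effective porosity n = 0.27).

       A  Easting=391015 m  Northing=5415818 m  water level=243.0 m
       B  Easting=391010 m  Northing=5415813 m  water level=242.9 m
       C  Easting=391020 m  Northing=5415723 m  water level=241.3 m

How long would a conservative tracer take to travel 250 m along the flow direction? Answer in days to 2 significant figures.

With h = a·x + b·y + c and A as origin, the differences give:
  (-5)·a + (-5)·b = -0.1
  5·a + (-95)·b = -1.7
Eliminate b (×(-95) and ×(-5), subtract): 500·a = 1.00 → a = ∂h/∂x = +0.002000
Back-substitute: b = ∂h/∂y = +0.01800.
|∇h| = √(0.002000² + 0.01800²) = 0.01811
Seepage velocity v = K·i/n = 220.0 × 0.01811 / 0.27 = 14.76 m/day.
t = 250 / 14.76 = 16.94 days.

17 days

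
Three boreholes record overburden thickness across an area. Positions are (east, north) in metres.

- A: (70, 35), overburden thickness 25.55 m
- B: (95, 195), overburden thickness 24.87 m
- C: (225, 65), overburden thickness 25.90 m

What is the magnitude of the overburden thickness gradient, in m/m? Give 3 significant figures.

0.00571 m/m

With d = a·x + b·y + c and A as origin, the differences give:
  25·a + 160·b = -0.68
  155·a + 30·b = +0.35
Eliminate b (×30 and ×160, subtract): -24050·a = -76.400 → a = ∂d/∂x = +0.003177
Back-substitute: b = ∂d/∂y = -0.004746.
|∇f| = √(0.003177² + -0.004746²) = 0.005711 m/m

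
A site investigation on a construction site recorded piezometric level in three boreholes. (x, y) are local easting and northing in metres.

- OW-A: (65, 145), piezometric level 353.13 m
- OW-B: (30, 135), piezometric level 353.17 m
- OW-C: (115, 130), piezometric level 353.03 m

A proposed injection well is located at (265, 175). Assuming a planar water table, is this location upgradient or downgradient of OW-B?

Differences from OW-A: to OW-B (Δx, Δy, Δh) = (-35, -10, +0.04); to OW-C = (50, -15, -0.10).
Determinant of the coordinate differences = (-35)·(-15) − 50·(-10) = 1025.
∂h/∂x = [(+0.04)·(-15) − (-0.10)·(-10)] / 1025 = -0.001561
∂h/∂y = [(-35)·(-0.10) − 50·(+0.04)] / 1025 = +0.001463
Head at (265, 175) = 353.13 + (-0.001561)·(200) + (+0.001463)·(30) = 352.86 m.
That is lower than the 353.17 m at OW-B, so the point is downgradient.

downgradient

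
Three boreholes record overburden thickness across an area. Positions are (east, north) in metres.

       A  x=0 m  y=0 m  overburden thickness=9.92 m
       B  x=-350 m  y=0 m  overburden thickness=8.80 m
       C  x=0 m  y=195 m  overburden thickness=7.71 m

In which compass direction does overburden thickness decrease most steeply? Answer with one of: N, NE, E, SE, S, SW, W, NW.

∂d/∂x = (8.80 − 9.92) / (-350 − 0) = +0.003200
∂d/∂y = (7.71 − 9.92) / (195 − 0) = -0.01133
Steepest decrease is along −∇f = (-0.003200 E, +0.01133 N) → north.

N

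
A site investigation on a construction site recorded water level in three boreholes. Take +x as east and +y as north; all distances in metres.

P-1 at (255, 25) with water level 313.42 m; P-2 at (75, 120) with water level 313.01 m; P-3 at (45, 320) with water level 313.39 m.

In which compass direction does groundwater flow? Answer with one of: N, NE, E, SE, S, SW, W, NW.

SW

Differences from P-1: to P-2 (Δx, Δy, Δh) = (-180, 95, -0.41); to P-3 = (-210, 295, -0.03).
Solve a·Δx + b·Δy = Δh: det = (-180)·295 − (-210)·95 = -33150.
∂h/∂x = [(-0.41)·295 − (-0.03)·95] / -33150 = +0.003563
∂h/∂y = [(-180)·(-0.03) − (-210)·(-0.41)] / -33150 = +0.002434
Flow = −∇h = (-0.003563 east, -0.002434 north), which points southwest.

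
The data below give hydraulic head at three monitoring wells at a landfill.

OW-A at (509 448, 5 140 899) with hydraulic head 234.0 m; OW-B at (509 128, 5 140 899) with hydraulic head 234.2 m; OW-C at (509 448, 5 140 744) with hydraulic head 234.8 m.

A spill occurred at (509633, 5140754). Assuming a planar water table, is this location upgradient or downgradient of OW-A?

∂h/∂x = (234.2 − 234.0) / (509128 − 509448) = -0.0006250
∂h/∂y = (234.8 − 234.0) / (5140744 − 5140899) = -0.005161
Head at (509633, 5140754) = 234.0 + (-0.0006250)·(185) + (-0.005161)·(-145) = 234.63 m.
That is higher than the 234.0 m at OW-A, so the point is upgradient.

upgradient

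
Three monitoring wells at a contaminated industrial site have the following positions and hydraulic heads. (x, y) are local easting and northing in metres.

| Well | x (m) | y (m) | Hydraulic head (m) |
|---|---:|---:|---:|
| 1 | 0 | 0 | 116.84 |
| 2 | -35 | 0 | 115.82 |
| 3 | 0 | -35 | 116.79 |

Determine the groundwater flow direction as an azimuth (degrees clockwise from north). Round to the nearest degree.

267°

∂h/∂x = (115.82 − 116.84) / (-35 − 0) = +0.02914
∂h/∂y = (116.79 − 116.84) / (-35 − 0) = +0.001429
Flow direction (−∇h) has components (-0.02914 E, -0.001429 N).
Azimuth = atan2(E, N) = atan2(-0.02914, -0.001429) = 267.2° ≈ 267°.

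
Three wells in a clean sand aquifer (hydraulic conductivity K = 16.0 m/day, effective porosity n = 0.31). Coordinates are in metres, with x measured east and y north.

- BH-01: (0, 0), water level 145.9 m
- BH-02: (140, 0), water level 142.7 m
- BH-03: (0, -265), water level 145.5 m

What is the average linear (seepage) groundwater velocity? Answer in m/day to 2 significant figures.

∂h/∂x = (142.7 − 145.9) / (140 − 0) = -0.02286
∂h/∂y = (145.5 − 145.9) / (-265 − 0) = +0.001509
|∇h| = √(-0.02286² + 0.001509²) = 0.02291
Seepage velocity v = K·i/n = 16.0 × 0.02291 / 0.31 = 1.182 m/day.

1.2 m/day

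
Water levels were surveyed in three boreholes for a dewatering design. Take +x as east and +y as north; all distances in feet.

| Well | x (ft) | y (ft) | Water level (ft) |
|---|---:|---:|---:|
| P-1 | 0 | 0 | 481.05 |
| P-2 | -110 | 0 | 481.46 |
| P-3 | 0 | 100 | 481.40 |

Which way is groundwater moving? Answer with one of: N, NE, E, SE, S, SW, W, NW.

SE

∂h/∂x = (481.46 − 481.05) / (-110 − 0) = -0.003727
∂h/∂y = (481.40 − 481.05) / (100 − 0) = +0.003500
Flow = −∇h = (+0.003727 east, -0.003500 north), which points southeast.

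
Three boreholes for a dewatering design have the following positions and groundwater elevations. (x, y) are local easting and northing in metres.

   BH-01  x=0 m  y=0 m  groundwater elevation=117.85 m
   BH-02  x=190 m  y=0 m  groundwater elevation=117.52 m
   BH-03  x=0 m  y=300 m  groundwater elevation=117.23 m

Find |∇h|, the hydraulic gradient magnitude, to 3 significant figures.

0.00270

∂h/∂x = (117.52 − 117.85) / (190 − 0) = -0.001737
∂h/∂y = (117.23 − 117.85) / (300 − 0) = -0.002067
|∇h| = √(-0.001737² + -0.002067²) = 0.0027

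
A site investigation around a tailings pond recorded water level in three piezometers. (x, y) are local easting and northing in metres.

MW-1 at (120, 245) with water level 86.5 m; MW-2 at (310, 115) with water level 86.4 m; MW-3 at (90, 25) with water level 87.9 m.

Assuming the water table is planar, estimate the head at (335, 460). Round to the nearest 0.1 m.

84.3 m

With h = a·x + b·y + c and MW-1 as origin, the differences give:
  190·a + (-130)·b = -0.1
  (-30)·a + (-220)·b = +1.4
Eliminate b (×(-220) and ×(-130), subtract): -45700·a = 204.00 → a = ∂h/∂x = -0.004464
Back-substitute: b = ∂h/∂y = -0.005755.
h(335, 460) = 86.5 + (-0.004464)·(215) + (-0.005755)·(215) = 86.5 -0.960 -1.237 = 84.303 m.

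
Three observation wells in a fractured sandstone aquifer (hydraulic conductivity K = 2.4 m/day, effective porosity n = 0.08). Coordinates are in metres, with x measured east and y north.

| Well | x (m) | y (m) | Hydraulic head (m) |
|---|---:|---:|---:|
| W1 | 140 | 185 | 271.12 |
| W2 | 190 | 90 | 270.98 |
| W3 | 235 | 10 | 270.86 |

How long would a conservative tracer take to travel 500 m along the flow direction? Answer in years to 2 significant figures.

35 years

Differences from W1: to W2 (Δx, Δy, Δh) = (50, -95, -0.14); to W3 = (95, -175, -0.26).
Solve a·Δx + b·Δy = Δh: det = 50·(-175) − 95·(-95) = 275.
∂h/∂x = [(-0.14)·(-175) − (-0.26)·(-95)] / 275 = -0.0007273
∂h/∂y = [50·(-0.26) − 95·(-0.14)] / 275 = +0.001091
|∇h| = √(-0.0007273² + 0.001091²) = 0.001311
Seepage velocity v = K·i/n = 2.4 × 0.001311 / 0.08 = 0.03933 m/day.
t = 500 / 0.03933 = 1.271e+04 days = 34.8 years.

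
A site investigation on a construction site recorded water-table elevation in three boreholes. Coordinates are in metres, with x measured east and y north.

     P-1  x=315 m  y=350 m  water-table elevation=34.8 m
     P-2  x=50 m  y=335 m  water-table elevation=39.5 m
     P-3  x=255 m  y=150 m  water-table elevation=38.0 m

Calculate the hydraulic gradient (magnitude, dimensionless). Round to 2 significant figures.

With h = a·x + b·y + c and P-1 as origin, the differences give:
  (-265)·a + (-15)·b = +4.7
  (-60)·a + (-200)·b = +3.2
Eliminate b (×(-200) and ×(-15), subtract): 52100·a = -892.00 → a = ∂h/∂x = -0.01712
Back-substitute: b = ∂h/∂y = -0.01086.
|∇h| = √(-0.01712² + -0.01086²) = 0.02027

0.020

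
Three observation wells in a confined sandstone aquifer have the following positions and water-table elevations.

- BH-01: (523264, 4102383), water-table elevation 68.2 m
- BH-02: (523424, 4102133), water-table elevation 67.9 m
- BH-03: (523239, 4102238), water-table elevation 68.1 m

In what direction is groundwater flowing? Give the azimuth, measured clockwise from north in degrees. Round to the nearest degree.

142°

Differences from BH-01: to BH-02 (Δx, Δy, Δh) = (160, -250, -0.3); to BH-03 = (-25, -145, -0.1).
Determinant of the coordinate differences = 160·(-145) − (-25)·(-250) = -29450.
∂h/∂x = [(-0.3)·(-145) − (-0.1)·(-250)] / -29450 = -0.0006282
∂h/∂y = [160·(-0.1) − (-25)·(-0.3)] / -29450 = +0.0007980
Flow direction (−∇h) has components (+0.0006282 E, -0.0007980 N).
Azimuth = atan2(E, N) = atan2(+0.0006282, -0.0007980) = 141.8° ≈ 142°.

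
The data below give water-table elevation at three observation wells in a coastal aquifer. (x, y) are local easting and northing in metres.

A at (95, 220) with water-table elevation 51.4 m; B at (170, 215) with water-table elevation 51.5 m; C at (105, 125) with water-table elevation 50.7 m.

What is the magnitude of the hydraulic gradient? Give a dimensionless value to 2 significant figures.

Differences from A: to B (Δx, Δy, Δh) = (75, -5, +0.1); to C = (10, -95, -0.7).
Solve a·Δx + b·Δy = Δh: det = 75·(-95) − 10·(-5) = -7075.
∂h/∂x = [(+0.1)·(-95) − (-0.7)·(-5)] / -7075 = +0.001837
∂h/∂y = [75·(-0.7) − 10·(+0.1)] / -7075 = +0.007562
|∇h| = √(0.001837² + 0.007562²) = 0.007782

0.0078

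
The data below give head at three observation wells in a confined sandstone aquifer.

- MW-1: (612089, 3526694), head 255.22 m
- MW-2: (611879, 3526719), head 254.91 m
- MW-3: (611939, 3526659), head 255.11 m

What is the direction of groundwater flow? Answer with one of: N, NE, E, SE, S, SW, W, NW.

NW

With h = a·x + b·y + c and MW-1 as origin, the differences give:
  (-210)·a + 25·b = -0.31
  (-150)·a + (-35)·b = -0.11
Eliminate b (×(-35) and ×25, subtract): 11100·a = 13.600 → a = ∂h/∂x = +0.001225
Back-substitute: b = ∂h/∂y = -0.002108.
Flow = −∇h = (-0.001225 east, +0.002108 north), which points northwest.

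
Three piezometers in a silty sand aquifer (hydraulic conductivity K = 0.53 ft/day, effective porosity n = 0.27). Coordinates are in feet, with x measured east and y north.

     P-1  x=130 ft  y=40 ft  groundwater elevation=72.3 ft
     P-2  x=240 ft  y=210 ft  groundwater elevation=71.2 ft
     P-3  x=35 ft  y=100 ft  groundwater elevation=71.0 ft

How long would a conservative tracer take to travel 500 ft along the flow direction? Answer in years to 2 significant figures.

Three-point gradient (reference P-1): Δ to P-2 = (110, 170, -1.1), Δ to P-3 = (-95, 60, -1.3).
∂h/∂x = +0.006813, ∂h/∂y = -0.01088 (det = 22750).
|∇h| = √(0.006813² + -0.01088²) = 0.01284
Seepage velocity v = K·i/n = 0.53 × 0.01284 / 0.27 = 0.0252 ft/day.
t = 500 / 0.0252 = 1.984e+04 days = 54.3 years.

54 years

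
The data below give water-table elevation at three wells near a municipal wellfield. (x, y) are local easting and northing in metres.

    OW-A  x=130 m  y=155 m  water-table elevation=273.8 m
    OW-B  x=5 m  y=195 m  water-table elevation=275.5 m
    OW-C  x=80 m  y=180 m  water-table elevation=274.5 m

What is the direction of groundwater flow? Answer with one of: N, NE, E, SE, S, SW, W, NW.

Differences from OW-A: to OW-B (Δx, Δy, Δh) = (-125, 40, +1.7); to OW-C = (-50, 25, +0.7).
Solve a·Δx + b·Δy = Δh: det = (-125)·25 − (-50)·40 = -1125.
∂h/∂x = [(+1.7)·25 − (+0.7)·40] / -1125 = -0.01289
∂h/∂y = [(-125)·(+0.7) − (-50)·(+1.7)] / -1125 = +0.002222
Flow = −∇h = (+0.01289 east, -0.002222 north), which points east.

E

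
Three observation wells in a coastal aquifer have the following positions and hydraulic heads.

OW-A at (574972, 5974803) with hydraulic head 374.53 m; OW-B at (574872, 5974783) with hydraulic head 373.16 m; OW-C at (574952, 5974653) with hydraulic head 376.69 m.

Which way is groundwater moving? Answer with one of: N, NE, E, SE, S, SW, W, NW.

NW

With h = a·x + b·y + c and OW-A as origin, the differences give:
  (-100)·a + (-20)·b = -1.37
  (-20)·a + (-150)·b = +2.16
Eliminate b (×(-150) and ×(-20), subtract): 14600·a = 248.700 → a = ∂h/∂x = +0.01703
Back-substitute: b = ∂h/∂y = -0.01667.
Flow = −∇h = (-0.01703 east, +0.01667 north), which points northwest.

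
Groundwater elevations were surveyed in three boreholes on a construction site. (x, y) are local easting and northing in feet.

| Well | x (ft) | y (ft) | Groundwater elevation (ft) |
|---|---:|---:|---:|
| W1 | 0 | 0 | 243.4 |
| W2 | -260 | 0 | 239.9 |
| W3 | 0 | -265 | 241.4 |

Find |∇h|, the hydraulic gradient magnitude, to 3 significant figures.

0.0154

∂h/∂x = (239.9 − 243.4) / (-260 − 0) = +0.01346
∂h/∂y = (241.4 − 243.4) / (-265 − 0) = +0.007547
|∇h| = √(0.01346² + 0.007547²) = 0.01543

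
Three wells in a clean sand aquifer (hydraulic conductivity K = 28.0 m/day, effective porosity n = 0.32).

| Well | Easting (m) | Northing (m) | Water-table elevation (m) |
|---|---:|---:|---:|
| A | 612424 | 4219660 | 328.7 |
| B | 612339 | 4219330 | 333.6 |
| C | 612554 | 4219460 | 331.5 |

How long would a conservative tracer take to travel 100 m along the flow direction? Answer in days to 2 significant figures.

Taking A as reference: B−A = (-85, -330, +4.9); C−A = (130, -200, +2.8).
Determinant of the coordinate differences = (-85)·(-200) − 130·(-330) = 59900.
∂h/∂x = [(+4.9)·(-200) − (+2.8)·(-330)] / 59900 = -0.0009349
∂h/∂y = [(-85)·(+2.8) − 130·(+4.9)] / 59900 = -0.01461
|∇h| = √(-0.0009349² + -0.01461²) = 0.01464
Seepage velocity v = K·i/n = 28.0 × 0.01464 / 0.32 = 1.281 m/day.
t = 100 / 1.281 = 78.06 days.

78 days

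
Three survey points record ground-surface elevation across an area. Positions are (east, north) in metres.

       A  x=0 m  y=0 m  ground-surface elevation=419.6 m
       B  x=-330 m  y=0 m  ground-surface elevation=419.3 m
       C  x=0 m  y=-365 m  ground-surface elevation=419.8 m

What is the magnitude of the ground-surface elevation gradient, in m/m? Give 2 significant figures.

∂z/∂x = (419.3 − 419.6) / (-330 − 0) = +0.0009091
∂z/∂y = (419.8 − 419.6) / (-365 − 0) = -0.0005479
|∇f| = √(0.0009091² + -0.0005479²) = 0.001061 m/m

0.0011 m/m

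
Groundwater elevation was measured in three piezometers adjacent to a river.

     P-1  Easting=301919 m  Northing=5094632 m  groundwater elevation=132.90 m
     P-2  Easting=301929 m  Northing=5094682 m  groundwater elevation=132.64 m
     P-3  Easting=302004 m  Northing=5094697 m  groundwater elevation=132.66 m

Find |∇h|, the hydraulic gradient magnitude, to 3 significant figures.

Differences from P-1: to P-2 (Δx, Δy, Δh) = (10, 50, -0.26); to P-3 = (85, 65, -0.24).
Solve a·Δx + b·Δy = Δh: det = 10·65 − 85·50 = -3600.
∂h/∂x = [(-0.26)·65 − (-0.24)·50] / -3600 = +0.001361
∂h/∂y = [10·(-0.24) − 85·(-0.26)] / -3600 = -0.005472
|∇h| = √(0.001361² + -0.005472²) = 0.005639

0.00564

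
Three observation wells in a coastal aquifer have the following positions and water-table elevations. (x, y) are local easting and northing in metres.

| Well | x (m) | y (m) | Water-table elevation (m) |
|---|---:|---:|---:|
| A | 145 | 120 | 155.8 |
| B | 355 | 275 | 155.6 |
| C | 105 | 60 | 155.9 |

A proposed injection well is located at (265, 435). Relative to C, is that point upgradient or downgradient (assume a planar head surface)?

downgradient

Taking A as reference: B−A = (210, 155, -0.2); C−A = (-40, -60, +0.1).
Determinant of the coordinate differences = 210·(-60) − (-40)·155 = -6400.
∂h/∂x = [(-0.2)·(-60) − (+0.1)·155] / -6400 = +0.0005469
∂h/∂y = [210·(+0.1) − (-40)·(-0.2)] / -6400 = -0.002031
Head at (265, 435) = 155.8 + (+0.0005469)·(120) + (-0.002031)·(315) = 155.23 m.
That is lower than the 155.9 m at C, so the point is downgradient.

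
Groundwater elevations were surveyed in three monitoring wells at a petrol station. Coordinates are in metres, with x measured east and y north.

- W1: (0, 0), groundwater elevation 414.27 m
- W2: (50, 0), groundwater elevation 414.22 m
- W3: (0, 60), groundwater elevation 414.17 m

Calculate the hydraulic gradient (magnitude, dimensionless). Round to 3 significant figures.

∂h/∂x = (414.22 − 414.27) / (50 − 0) = -0.0010000
∂h/∂y = (414.17 − 414.27) / (60 − 0) = -0.001667
|∇h| = √(-0.0010000² + -0.001667²) = 0.001944

0.00194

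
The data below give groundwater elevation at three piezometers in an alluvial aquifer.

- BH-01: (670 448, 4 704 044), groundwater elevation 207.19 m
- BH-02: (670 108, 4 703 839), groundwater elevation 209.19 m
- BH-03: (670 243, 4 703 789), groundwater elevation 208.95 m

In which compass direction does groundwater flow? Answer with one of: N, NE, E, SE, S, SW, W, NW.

Taking BH-01 as reference: BH-02−BH-01 = (-340, -205, +2.00); BH-03−BH-01 = (-205, -255, +1.76).
Determinant of the coordinate differences = (-340)·(-255) − (-205)·(-205) = 44675.
∂h/∂x = [(+2.00)·(-255) − (+1.76)·(-205)] / 44675 = -0.003340
∂h/∂y = [(-340)·(+1.76) − (-205)·(+2.00)] / 44675 = -0.004217
Flow = −∇h = (+0.003340 east, +0.004217 north), which points northeast.

NE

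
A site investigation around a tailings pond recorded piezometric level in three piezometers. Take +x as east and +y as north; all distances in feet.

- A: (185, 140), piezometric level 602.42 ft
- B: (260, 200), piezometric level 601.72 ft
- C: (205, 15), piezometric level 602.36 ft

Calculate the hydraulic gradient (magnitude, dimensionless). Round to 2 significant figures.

0.0087

Differences from A: to B (Δx, Δy, Δh) = (75, 60, -0.70); to C = (20, -125, -0.06).
Determinant of the coordinate differences = 75·(-125) − 20·60 = -10575.
∂h/∂x = [(-0.70)·(-125) − (-0.06)·60] / -10575 = -0.008615
∂h/∂y = [75·(-0.06) − 20·(-0.70)] / -10575 = -0.0008983
|∇h| = √(-0.008615² + -0.0008983²) = 0.008662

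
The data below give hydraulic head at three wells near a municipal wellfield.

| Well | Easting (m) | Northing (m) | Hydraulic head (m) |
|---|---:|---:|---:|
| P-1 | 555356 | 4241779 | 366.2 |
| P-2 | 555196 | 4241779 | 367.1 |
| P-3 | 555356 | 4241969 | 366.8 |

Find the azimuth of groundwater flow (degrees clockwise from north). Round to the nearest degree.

119°

∂h/∂x = (367.1 − 366.2) / (555196 − 555356) = -0.005625
∂h/∂y = (366.8 − 366.2) / (4241969 − 4241779) = +0.003158
Flow direction (−∇h) has components (+0.005625 E, -0.003158 N).
Azimuth = atan2(E, N) = atan2(+0.005625, -0.003158) = 119.3° ≈ 119°.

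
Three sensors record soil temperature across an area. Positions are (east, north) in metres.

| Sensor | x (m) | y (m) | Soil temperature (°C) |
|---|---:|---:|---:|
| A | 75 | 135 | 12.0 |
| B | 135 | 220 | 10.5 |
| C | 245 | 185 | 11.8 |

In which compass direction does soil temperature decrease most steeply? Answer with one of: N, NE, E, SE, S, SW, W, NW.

N

With T = a·x + b·y + c and A as origin, the differences give:
  60·a + 85·b = -1.5
  170·a + 50·b = -0.2
Eliminate b (×50 and ×85, subtract): -11450·a = -58.00 → a = ∂T/∂x = +0.005066
Back-substitute: b = ∂T/∂y = -0.02122.
Steepest decrease is along −∇f = (-0.005066 E, +0.02122 N) → north.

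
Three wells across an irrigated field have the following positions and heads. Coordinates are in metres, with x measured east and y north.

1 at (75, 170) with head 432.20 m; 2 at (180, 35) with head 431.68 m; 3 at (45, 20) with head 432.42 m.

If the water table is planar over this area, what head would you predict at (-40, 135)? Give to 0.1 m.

Differences from 1: to 2 (Δx, Δy, Δh) = (105, -135, -0.52); to 3 = (-30, -150, +0.22).
Solve a·Δx + b·Δy = Δh: det = 105·(-150) − (-30)·(-135) = -19800.
∂h/∂x = [(-0.52)·(-150) − (+0.22)·(-135)] / -19800 = -0.005439
∂h/∂y = [105·(+0.22) − (-30)·(-0.52)] / -19800 = -0.0003788
h(-40, 135) = 432.20 + (-0.005439)·(-115) + (-0.0003788)·(-35) = 432.20 +0.626 +0.013 = 432.839 m.

432.8 m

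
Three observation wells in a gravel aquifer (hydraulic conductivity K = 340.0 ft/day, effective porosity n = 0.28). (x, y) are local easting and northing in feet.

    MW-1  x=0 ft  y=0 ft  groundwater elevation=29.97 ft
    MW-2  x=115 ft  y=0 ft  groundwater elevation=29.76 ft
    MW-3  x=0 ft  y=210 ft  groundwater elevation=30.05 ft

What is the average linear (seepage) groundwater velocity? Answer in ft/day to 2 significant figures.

∂h/∂x = (29.76 − 29.97) / (115 − 0) = -0.001826
∂h/∂y = (30.05 − 29.97) / (210 − 0) = +0.0003810
|∇h| = √(-0.001826² + 0.0003810²) = 0.001865
Seepage velocity v = K·i/n = 340.0 × 0.001865 / 0.28 = 2.265 ft/day.

2.3 ft/day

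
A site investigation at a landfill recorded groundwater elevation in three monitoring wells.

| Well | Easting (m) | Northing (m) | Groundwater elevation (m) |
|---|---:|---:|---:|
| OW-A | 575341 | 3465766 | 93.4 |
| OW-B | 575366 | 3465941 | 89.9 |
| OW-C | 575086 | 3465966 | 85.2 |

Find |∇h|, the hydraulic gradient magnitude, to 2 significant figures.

0.027

Taking OW-A as reference: OW-B−OW-A = (25, 175, -3.5); OW-C−OW-A = (-255, 200, -8.2).
Determinant of the coordinate differences = 25·200 − (-255)·175 = 49625.
∂h/∂x = [(-3.5)·200 − (-8.2)·175] / 49625 = +0.01481
∂h/∂y = [25·(-8.2) − (-255)·(-3.5)] / 49625 = -0.02212
|∇h| = √(0.01481² + -0.02212²) = 0.02662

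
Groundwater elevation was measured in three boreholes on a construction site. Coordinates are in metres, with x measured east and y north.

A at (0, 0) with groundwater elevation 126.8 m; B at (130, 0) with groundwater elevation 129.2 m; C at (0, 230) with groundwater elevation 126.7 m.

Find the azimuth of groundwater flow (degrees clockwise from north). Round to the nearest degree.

∂h/∂x = (129.2 − 126.8) / (130 − 0) = +0.01846
∂h/∂y = (126.7 − 126.8) / (230 − 0) = -0.0004348
Flow direction (−∇h) has components (-0.01846 E, +0.0004348 N).
Azimuth = atan2(E, N) = atan2(-0.01846, +0.0004348) = 271.3° ≈ 271°.

271°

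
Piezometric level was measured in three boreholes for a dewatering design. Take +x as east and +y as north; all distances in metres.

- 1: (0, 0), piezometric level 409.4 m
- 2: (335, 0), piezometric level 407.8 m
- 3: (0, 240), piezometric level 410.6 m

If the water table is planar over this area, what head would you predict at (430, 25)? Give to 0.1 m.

∂h/∂x = (407.8 − 409.4) / (335 − 0) = -0.004776
∂h/∂y = (410.6 − 409.4) / (240 − 0) = +0.005000
h(430, 25) = 409.4 + (-0.004776)·(430) + (+0.005000)·(25) = 409.4 -2.054 +0.125 = 407.471 m.

407.5 m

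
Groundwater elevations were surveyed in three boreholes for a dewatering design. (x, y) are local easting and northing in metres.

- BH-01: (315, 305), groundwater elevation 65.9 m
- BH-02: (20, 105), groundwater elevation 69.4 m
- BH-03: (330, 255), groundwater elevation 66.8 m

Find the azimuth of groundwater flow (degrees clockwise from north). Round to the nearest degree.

Taking BH-01 as reference: BH-02−BH-01 = (-295, -200, +3.5); BH-03−BH-01 = (15, -50, +0.9).
Solve a·Δx + b·Δy = Δh: det = (-295)·(-50) − 15·(-200) = 17750.
∂h/∂x = [(+3.5)·(-50) − (+0.9)·(-200)] / 17750 = +0.0002817
∂h/∂y = [(-295)·(+0.9) − 15·(+3.5)] / 17750 = -0.01792
Flow direction (−∇h) has components (-0.0002817 E, +0.01792 N).
Azimuth = atan2(E, N) = atan2(-0.0002817, +0.01792) = 359.1° ≈ 359°.

359°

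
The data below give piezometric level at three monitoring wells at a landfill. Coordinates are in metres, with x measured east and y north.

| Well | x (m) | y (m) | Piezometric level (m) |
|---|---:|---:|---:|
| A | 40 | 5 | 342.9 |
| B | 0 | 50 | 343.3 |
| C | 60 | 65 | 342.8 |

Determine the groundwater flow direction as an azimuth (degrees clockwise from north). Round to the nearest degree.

Differences from A: to B (Δx, Δy, Δh) = (-40, 45, +0.4); to C = (20, 60, -0.1).
Solve a·Δx + b·Δy = Δh: det = (-40)·60 − 20·45 = -3300.
∂h/∂x = [(+0.4)·60 − (-0.1)·45] / -3300 = -0.008636
∂h/∂y = [(-40)·(-0.1) − 20·(+0.4)] / -3300 = +0.001212
Flow direction (−∇h) has components (+0.008636 E, -0.001212 N).
Azimuth = atan2(E, N) = atan2(+0.008636, -0.001212) = 98.0° ≈ 098°.

098°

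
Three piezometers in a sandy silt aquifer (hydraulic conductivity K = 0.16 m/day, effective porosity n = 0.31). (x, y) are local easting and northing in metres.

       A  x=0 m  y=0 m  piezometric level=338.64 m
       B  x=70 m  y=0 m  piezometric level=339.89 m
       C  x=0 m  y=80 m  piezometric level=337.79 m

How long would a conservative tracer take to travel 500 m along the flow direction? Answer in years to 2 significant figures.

∂h/∂x = (339.89 − 338.64) / (70 − 0) = +0.01786
∂h/∂y = (337.79 − 338.64) / (80 − 0) = -0.01062
|∇h| = √(0.01786² + -0.01062²) = 0.02078
Seepage velocity v = K·i/n = 0.16 × 0.02078 / 0.31 = 0.01073 m/day.
t = 500 / 0.01073 = 4.66e+04 days = 128 years.

130 years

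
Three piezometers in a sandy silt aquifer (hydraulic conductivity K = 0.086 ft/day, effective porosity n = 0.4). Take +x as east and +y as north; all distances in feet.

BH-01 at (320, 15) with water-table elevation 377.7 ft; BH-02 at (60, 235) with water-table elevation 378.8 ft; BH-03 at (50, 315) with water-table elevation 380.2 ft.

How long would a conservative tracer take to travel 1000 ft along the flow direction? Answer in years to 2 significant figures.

570 years

With h = a·x + b·y + c and BH-01 as origin, the differences give:
  (-260)·a + 220·b = +1.1
  (-270)·a + 300·b = +2.5
Eliminate b (×300 and ×220, subtract): -18600·a = -220.00 → a = ∂h/∂x = +0.01183
Back-substitute: b = ∂h/∂y = +0.01898.
|∇h| = √(0.01183² + 0.01898²) = 0.02236
Seepage velocity v = K·i/n = 0.086 × 0.02236 / 0.4 = 0.004807 ft/day.
t = 1000 / 0.004807 = 2.08e+05 days = 569 years.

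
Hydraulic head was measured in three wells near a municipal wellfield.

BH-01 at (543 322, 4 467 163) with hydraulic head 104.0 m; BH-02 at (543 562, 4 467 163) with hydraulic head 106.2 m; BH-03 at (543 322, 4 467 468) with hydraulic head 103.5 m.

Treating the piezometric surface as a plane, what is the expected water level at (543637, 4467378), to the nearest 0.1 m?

106.5 m

∂h/∂x = (106.2 − 104.0) / (543562 − 543322) = +0.009167
∂h/∂y = (103.5 − 104.0) / (4467468 − 4467163) = -0.001639
h(543637, 4467378) = 104.0 + (+0.009167)·(315) + (-0.001639)·(215) = 104.0 +2.888 -0.352 = 106.535 m.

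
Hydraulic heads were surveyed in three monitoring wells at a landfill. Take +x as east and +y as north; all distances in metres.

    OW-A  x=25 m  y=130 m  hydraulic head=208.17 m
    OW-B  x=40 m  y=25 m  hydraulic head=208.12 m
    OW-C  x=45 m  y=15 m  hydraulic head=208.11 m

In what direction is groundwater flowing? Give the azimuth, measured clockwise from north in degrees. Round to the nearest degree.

Differences from OW-A: to OW-B (Δx, Δy, Δh) = (15, -105, -0.05); to OW-C = (20, -115, -0.06).
Determinant of the coordinate differences = 15·(-115) − 20·(-105) = 375.
∂h/∂x = [(-0.05)·(-115) − (-0.06)·(-105)] / 375 = -0.001467
∂h/∂y = [15·(-0.06) − 20·(-0.05)] / 375 = +0.0002667
Flow direction (−∇h) has components (+0.001467 E, -0.0002667 N).
Azimuth = atan2(E, N) = atan2(+0.001467, -0.0002667) = 100.3° ≈ 100°.

100°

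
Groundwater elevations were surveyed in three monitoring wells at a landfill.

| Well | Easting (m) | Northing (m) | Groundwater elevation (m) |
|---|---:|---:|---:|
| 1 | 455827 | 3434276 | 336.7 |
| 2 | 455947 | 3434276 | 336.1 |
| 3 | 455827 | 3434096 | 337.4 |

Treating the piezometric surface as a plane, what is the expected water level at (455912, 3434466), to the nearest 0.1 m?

∂h/∂x = (336.1 − 336.7) / (455947 − 455827) = -0.005000
∂h/∂y = (337.4 − 336.7) / (3434096 − 3434276) = -0.003889
h(455912, 3434466) = 336.7 + (-0.005000)·(85) + (-0.003889)·(190) = 336.7 -0.425 -0.739 = 335.536 m.

335.5 m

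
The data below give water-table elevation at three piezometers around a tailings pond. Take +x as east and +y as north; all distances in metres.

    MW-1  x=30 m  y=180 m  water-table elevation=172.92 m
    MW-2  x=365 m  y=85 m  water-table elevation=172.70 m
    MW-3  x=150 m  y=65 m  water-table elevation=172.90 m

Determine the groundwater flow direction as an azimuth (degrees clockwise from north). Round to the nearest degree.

050°

With h = a·x + b·y + c and MW-1 as origin, the differences give:
  335·a + (-95)·b = -0.22
  120·a + (-115)·b = -0.02
Eliminate b (×(-115) and ×(-95), subtract): -27125·a = 23.400 → a = ∂h/∂x = -0.0008627
Back-substitute: b = ∂h/∂y = -0.0007263.
Flow direction (−∇h) has components (+0.0008627 E, +0.0007263 N).
Azimuth = atan2(E, N) = atan2(+0.0008627, +0.0007263) = 49.9° ≈ 050°.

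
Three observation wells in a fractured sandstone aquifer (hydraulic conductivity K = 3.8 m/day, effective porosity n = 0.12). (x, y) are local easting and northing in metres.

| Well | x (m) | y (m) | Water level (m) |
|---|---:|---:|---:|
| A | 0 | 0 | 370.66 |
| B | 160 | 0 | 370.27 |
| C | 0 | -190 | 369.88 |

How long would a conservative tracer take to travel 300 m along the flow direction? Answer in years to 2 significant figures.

5.4 years

∂h/∂x = (370.27 − 370.66) / (160 − 0) = -0.002438
∂h/∂y = (369.88 − 370.66) / (-190 − 0) = +0.004105
|∇h| = √(-0.002438² + 0.004105²) = 0.004774
Seepage velocity v = K·i/n = 3.8 × 0.004774 / 0.12 = 0.1512 m/day.
t = 300 / 0.1512 = 1984 days = 5.43 years.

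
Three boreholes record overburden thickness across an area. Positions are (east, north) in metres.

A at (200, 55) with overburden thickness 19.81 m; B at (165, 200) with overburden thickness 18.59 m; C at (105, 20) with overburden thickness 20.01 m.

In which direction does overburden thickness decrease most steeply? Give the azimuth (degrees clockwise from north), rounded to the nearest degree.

With d = a·x + b·y + c and A as origin, the differences give:
  (-35)·a + 145·b = -1.22
  (-95)·a + (-35)·b = +0.20
Eliminate b (×(-35) and ×145, subtract): 15000·a = 13.700 → a = ∂d/∂x = +0.0009133
Back-substitute: b = ∂d/∂y = -0.008193.
Steepest decrease is along −∇f: components (-0.0009133 E, +0.008193 N).
Azimuth = atan2(-0.0009133, +0.008193) = 353.6° ≈ 354°.

354°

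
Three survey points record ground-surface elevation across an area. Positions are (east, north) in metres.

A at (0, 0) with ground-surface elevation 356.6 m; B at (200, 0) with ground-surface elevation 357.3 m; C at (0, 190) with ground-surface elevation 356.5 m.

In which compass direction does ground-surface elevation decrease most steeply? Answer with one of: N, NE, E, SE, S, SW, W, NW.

W

∂z/∂x = (357.3 − 356.6) / (200 − 0) = +0.003500
∂z/∂y = (356.5 − 356.6) / (190 − 0) = -0.0005263
Steepest decrease is along −∇f = (-0.003500 E, +0.0005263 N) → west.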